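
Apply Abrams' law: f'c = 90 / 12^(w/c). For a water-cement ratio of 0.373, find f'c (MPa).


f'c = 90 / 12^0.373
= 90 / 2.527
= 35.62 MPa

35.62


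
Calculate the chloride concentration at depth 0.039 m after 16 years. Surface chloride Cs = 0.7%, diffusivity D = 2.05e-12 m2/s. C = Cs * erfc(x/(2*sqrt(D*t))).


t_seconds = 16 * 365.25 * 24 * 3600 = 504921600.0 s
arg = 0.039 / (2 * sqrt(2.05e-12 * 504921600.0))
= 0.6061
erfc(0.6061) = 0.3914
C = 0.7 * 0.3914 = 0.274%

0.274


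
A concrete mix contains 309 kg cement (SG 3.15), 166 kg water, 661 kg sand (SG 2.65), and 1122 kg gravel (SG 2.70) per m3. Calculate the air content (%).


Vol cement = 309 / (3.15 * 1000) = 0.098095 m3
Vol water = 166 / 1000 = 0.166 m3
Vol sand = 661 / (2.65 * 1000) = 0.249434 m3
Vol gravel = 1122 / (2.70 * 1000) = 0.415556 m3
Total solid + water volume = 0.929085 m3
Air = (1 - 0.929085) * 100 = 7.09%

7.09


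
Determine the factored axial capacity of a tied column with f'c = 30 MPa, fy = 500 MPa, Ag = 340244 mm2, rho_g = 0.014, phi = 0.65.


Ast = rho * Ag = 0.014 * 340244 = 4763.416 mm2
phi*Pn = 0.65 * 0.80 * (0.85 * 30 * (340244 - 4763.416) + 500 * 4763.416) / 1000
= 5686.96 kN

5686.96


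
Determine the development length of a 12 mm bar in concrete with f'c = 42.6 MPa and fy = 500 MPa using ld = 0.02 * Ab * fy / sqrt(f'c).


Ab = pi * 12^2 / 4 = 113.097 mm2
ld = 0.02 * 113.097 * 500 / sqrt(42.6)
= 173.3 mm

173.3


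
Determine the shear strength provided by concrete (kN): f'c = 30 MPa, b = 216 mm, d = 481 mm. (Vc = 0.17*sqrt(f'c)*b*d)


Vc = 0.17 * sqrt(30) * 216 * 481 / 1000
= 96.74 kN

96.74


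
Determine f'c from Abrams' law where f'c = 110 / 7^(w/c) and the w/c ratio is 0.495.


f'c = 110 / 7^0.495
= 110 / 2.62
= 41.98 MPa

41.98


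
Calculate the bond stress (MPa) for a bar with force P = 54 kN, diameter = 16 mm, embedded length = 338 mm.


u = P / (pi * db * ld)
= 54 * 1000 / (pi * 16 * 338)
= 3.178 MPa

3.178


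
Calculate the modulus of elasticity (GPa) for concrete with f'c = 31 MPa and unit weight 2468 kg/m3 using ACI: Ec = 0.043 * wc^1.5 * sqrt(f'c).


Ec = 0.043 * 2468^1.5 * sqrt(31) / 1000
= 29.35 GPa

29.35


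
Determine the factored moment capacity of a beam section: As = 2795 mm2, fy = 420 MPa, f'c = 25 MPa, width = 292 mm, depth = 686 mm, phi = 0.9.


a = As * fy / (0.85 * f'c * b)
= 2795 * 420 / (0.85 * 25 * 292)
= 189.1861 mm
Mn = As * fy * (d - a/2) / 10^6
= 694.2526 kN-m
phi*Mn = 0.9 * 694.2526 = 624.83 kN-m

624.83


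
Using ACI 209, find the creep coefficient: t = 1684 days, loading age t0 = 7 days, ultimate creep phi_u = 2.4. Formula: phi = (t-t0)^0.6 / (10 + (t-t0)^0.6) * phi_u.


dt = 1684 - 7 = 1677
phi = 1677^0.6 / (10 + 1677^0.6) * 2.4
= 2.15

2.15


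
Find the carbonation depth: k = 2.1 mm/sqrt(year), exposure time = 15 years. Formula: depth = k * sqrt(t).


depth = k * sqrt(t)
= 2.1 * sqrt(15)
= 8.13 mm

8.13


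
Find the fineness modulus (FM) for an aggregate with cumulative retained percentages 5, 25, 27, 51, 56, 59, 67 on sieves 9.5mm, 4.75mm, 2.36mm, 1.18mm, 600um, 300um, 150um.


FM = sum(cumulative % retained) / 100
= 290 / 100
= 2.9

2.9


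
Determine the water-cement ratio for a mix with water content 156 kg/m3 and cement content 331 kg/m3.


w/c = water / cement
w/c = 156 / 331 = 0.471

0.471


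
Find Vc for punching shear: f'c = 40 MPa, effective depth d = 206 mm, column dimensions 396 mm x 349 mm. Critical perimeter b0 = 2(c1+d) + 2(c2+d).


b0 = 2*(396 + 206) + 2*(349 + 206) = 2314 mm
Vc = 0.33 * sqrt(40) * 2314 * 206 / 1000
= 994.89 kN

994.89


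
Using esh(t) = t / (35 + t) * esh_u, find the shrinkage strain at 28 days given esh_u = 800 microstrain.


esh(28) = 28 / (35 + 28) * 800
= 28 / 63 * 800
= 355.6 microstrain

355.6


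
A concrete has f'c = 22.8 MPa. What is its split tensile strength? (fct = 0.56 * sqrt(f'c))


fct = 0.56 * sqrt(22.8)
= 0.56 * 4.775
= 2.674 MPa

2.674


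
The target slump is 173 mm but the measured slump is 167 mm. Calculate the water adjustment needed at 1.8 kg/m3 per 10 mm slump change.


Difference = 173 - 167 = 6 mm
Water adjustment = 6 * 1.8 / 10 = 1.1 kg/m3

1.1


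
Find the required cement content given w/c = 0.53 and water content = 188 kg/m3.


Cement = water / (w/c)
= 188 / 0.53
= 354.7 kg/m3

354.7


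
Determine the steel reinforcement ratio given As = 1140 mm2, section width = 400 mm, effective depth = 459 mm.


rho = As / (b * d)
= 1140 / (400 * 459)
= 0.0062

0.0062


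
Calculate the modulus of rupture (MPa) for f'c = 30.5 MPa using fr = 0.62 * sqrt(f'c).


fr = 0.62 * sqrt(30.5)
= 3.424 MPa

3.424


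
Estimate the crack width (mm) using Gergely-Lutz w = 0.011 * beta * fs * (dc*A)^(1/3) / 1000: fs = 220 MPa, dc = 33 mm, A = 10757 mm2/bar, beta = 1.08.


w = 0.011 * beta * fs * (dc * A)^(1/3) / 1000
= 0.011 * 1.08 * 220 * (33 * 10757)^(1/3) / 1000
= 0.185 mm

0.185


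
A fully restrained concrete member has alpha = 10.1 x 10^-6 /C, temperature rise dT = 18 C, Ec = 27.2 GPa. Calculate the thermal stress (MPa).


sigma = alpha * dT * Ec
= 10.1e-6 * 18 * 27.2 * 1000
= 4.945 MPa

4.945


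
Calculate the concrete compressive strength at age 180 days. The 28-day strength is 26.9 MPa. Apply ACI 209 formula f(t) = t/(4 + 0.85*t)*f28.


f(180) = 180 / (4 + 0.85 * 180) * 26.9
= 180 / 157.0 * 26.9
= 30.84 MPa

30.84


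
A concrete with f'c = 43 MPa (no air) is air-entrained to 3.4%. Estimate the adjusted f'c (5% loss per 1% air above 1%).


Strength loss = (3.4 - 1) * 5 = 12.0%
f'c = 43 * (1 - 12.0/100)
= 37.84 MPa

37.84


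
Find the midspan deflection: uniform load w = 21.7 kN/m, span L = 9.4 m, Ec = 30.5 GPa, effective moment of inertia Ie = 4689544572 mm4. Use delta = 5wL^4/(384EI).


Convert: L = 9.4 m = 9400 mm, Ec = 30.5 GPa = 30500 MPa
delta = 5 * 21.7 * 9400^4 / (384 * 30500 * 4689544572)
= 15.42 mm

15.42


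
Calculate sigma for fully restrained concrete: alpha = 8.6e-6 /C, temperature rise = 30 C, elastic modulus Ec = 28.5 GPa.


sigma = alpha * dT * Ec
= 8.6e-6 * 30 * 28.5 * 1000
= 7.353 MPa

7.353


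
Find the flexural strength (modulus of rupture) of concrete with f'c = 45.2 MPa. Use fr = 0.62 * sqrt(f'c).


fr = 0.62 * sqrt(45.2)
= 4.168 MPa

4.168


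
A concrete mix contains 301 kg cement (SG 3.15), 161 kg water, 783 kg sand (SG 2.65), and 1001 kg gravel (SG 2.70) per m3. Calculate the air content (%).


Vol cement = 301 / (3.15 * 1000) = 0.095556 m3
Vol water = 161 / 1000 = 0.161 m3
Vol sand = 783 / (2.65 * 1000) = 0.295472 m3
Vol gravel = 1001 / (2.70 * 1000) = 0.370741 m3
Total solid + water volume = 0.922768 m3
Air = (1 - 0.922768) * 100 = 7.72%

7.72


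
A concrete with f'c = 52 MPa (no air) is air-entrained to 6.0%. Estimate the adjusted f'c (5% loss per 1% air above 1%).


Strength loss = (6.0 - 1) * 5 = 25.0%
f'c = 52 * (1 - 25.0/100)
= 39.0 MPa

39.0


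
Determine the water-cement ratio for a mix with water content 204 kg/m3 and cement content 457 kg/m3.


w/c = water / cement
w/c = 204 / 457 = 0.446

0.446


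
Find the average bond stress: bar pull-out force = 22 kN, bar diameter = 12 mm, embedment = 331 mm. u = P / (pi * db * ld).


u = P / (pi * db * ld)
= 22 * 1000 / (pi * 12 * 331)
= 1.763 MPa

1.763


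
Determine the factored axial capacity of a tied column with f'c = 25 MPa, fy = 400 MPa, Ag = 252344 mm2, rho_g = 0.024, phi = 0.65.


Ast = rho * Ag = 0.024 * 252344 = 6056.256 mm2
phi*Pn = 0.65 * 0.80 * (0.85 * 25 * (252344 - 6056.256) + 400 * 6056.256) / 1000
= 3981.18 kN

3981.18


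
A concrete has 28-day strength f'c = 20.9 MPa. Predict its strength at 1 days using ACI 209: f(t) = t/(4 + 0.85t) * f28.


f(1) = 1 / (4 + 0.85 * 1) * 20.9
= 1 / 4.85 * 20.9
= 4.31 MPa

4.31


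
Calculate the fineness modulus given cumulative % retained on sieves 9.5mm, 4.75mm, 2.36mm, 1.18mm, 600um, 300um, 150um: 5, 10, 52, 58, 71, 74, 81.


FM = sum(cumulative % retained) / 100
= 351 / 100
= 3.51

3.51


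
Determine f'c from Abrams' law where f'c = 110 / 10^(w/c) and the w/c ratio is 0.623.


f'c = 110 / 10^0.623
= 110 / 4.198
= 26.21 MPa

26.21


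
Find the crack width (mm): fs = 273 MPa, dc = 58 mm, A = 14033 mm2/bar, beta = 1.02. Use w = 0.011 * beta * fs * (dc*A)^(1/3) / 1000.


w = 0.011 * beta * fs * (dc * A)^(1/3) / 1000
= 0.011 * 1.02 * 273 * (58 * 14033)^(1/3) / 1000
= 0.286 mm

0.286


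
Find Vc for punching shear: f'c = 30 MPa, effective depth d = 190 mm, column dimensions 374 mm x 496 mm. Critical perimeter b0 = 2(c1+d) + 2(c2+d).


b0 = 2*(374 + 190) + 2*(496 + 190) = 2500 mm
Vc = 0.33 * sqrt(30) * 2500 * 190 / 1000
= 858.56 kN

858.56


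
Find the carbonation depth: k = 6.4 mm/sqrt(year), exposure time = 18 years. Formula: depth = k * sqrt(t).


depth = k * sqrt(t)
= 6.4 * sqrt(18)
= 27.15 mm

27.15


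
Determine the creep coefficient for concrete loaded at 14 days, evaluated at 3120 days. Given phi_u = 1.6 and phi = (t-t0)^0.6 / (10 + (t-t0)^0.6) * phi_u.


dt = 3120 - 14 = 3106
phi = 3106^0.6 / (10 + 3106^0.6) * 1.6
= 1.481

1.481


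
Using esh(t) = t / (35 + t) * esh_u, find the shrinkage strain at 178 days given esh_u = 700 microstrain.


esh(178) = 178 / (35 + 178) * 700
= 178 / 213 * 700
= 585.0 microstrain

585.0


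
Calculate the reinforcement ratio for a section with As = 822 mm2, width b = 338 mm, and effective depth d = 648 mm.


rho = As / (b * d)
= 822 / (338 * 648)
= 0.0038

0.0038


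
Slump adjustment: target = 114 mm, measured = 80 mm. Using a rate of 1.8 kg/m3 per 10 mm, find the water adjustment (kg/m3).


Difference = 114 - 80 = 34 mm
Water adjustment = 34 * 1.8 / 10 = 6.1 kg/m3

6.1


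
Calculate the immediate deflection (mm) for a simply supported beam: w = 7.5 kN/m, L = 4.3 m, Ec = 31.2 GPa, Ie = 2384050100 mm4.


Convert: L = 4.3 m = 4300 mm, Ec = 31.2 GPa = 31200 MPa
delta = 5 * 7.5 * 4300^4 / (384 * 31200 * 2384050100)
= 0.45 mm

0.45


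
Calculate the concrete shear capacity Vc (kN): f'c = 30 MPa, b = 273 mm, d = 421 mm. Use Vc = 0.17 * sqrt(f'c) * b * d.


Vc = 0.17 * sqrt(30) * 273 * 421 / 1000
= 107.02 kN

107.02


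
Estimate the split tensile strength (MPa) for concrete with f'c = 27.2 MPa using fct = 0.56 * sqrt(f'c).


fct = 0.56 * sqrt(27.2)
= 0.56 * 5.215
= 2.921 MPa

2.921


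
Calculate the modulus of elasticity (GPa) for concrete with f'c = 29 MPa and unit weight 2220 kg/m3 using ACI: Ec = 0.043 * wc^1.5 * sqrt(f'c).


Ec = 0.043 * 2220^1.5 * sqrt(29) / 1000
= 24.22 GPa

24.22


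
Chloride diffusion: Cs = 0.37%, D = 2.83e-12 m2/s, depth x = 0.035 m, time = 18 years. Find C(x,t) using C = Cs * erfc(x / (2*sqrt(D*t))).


t_seconds = 18 * 365.25 * 24 * 3600 = 568036800.0 s
arg = 0.035 / (2 * sqrt(2.83e-12 * 568036800.0))
= 0.4365
erfc(0.4365) = 0.5371
C = 0.37 * 0.5371 = 0.1987%

0.1987


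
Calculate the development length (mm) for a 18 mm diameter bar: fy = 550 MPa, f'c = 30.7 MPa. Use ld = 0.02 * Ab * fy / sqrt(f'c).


Ab = pi * 18^2 / 4 = 254.469 mm2
ld = 0.02 * 254.469 * 550 / sqrt(30.7)
= 505.2 mm

505.2


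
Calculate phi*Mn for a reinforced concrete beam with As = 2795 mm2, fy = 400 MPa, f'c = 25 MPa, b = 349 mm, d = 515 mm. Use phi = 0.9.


a = As * fy / (0.85 * f'c * b)
= 2795 * 400 / (0.85 * 25 * 349)
= 150.75 mm
Mn = As * fy * (d - a/2) / 10^6
= 491.5007 kN-m
phi*Mn = 0.9 * 491.5007 = 442.35 kN-m

442.35


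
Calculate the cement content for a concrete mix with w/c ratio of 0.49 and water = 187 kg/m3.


Cement = water / (w/c)
= 187 / 0.49
= 381.6 kg/m3

381.6


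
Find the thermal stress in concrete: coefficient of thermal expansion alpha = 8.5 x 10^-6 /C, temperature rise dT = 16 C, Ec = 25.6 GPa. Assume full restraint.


sigma = alpha * dT * Ec
= 8.5e-6 * 16 * 25.6 * 1000
= 3.482 MPa

3.482


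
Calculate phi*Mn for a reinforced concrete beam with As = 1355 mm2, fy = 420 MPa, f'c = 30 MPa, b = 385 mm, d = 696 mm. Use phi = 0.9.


a = As * fy / (0.85 * f'c * b)
= 1355 * 420 / (0.85 * 30 * 385)
= 57.9679 mm
Mn = As * fy * (d - a/2) / 10^6
= 379.5988 kN-m
phi*Mn = 0.9 * 379.5988 = 341.64 kN-m

341.64


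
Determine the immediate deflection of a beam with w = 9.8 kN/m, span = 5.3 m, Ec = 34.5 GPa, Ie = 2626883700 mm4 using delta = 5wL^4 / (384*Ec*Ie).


Convert: L = 5.3 m = 5300 mm, Ec = 34.5 GPa = 34500 MPa
delta = 5 * 9.8 * 5300^4 / (384 * 34500 * 2626883700)
= 1.11 mm

1.11


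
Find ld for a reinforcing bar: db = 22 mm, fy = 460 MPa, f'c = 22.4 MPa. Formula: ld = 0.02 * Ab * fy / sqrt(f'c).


Ab = pi * 22^2 / 4 = 380.133 mm2
ld = 0.02 * 380.133 * 460 / sqrt(22.4)
= 738.9 mm

738.9


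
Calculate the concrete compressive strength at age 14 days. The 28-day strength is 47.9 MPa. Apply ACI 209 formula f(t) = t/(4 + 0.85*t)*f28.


f(14) = 14 / (4 + 0.85 * 14) * 47.9
= 14 / 15.9 * 47.9
= 42.18 MPa

42.18


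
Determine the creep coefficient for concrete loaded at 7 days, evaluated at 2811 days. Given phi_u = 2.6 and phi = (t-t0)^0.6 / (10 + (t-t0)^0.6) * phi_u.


dt = 2811 - 7 = 2804
phi = 2804^0.6 / (10 + 2804^0.6) * 2.6
= 2.395

2.395


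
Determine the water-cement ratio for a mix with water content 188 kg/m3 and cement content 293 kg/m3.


w/c = water / cement
w/c = 188 / 293 = 0.642

0.642


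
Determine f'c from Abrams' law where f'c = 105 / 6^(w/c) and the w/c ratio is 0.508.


f'c = 105 / 6^0.508
= 105 / 2.485
= 42.26 MPa

42.26


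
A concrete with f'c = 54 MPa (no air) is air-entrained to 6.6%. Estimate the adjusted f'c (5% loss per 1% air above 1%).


Strength loss = (6.6 - 1) * 5 = 28.0%
f'c = 54 * (1 - 28.0/100)
= 38.88 MPa

38.88


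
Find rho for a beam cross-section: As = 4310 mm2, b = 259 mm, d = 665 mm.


rho = As / (b * d)
= 4310 / (259 * 665)
= 0.025

0.025


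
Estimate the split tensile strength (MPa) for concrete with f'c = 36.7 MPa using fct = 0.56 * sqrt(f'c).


fct = 0.56 * sqrt(36.7)
= 0.56 * 6.058
= 3.393 MPa

3.393


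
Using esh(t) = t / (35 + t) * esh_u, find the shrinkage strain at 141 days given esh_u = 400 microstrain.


esh(141) = 141 / (35 + 141) * 400
= 141 / 176 * 400
= 320.5 microstrain

320.5


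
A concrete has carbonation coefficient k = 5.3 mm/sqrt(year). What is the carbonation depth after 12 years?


depth = k * sqrt(t)
= 5.3 * sqrt(12)
= 18.36 mm

18.36


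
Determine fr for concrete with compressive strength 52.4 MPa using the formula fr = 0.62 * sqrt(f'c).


fr = 0.62 * sqrt(52.4)
= 4.488 MPa

4.488


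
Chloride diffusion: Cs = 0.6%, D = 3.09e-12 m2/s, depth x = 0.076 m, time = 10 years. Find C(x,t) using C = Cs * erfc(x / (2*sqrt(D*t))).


t_seconds = 10 * 365.25 * 24 * 3600 = 315576000.0 s
arg = 0.076 / (2 * sqrt(3.09e-12 * 315576000.0))
= 1.2169
erfc(1.2169) = 0.0853
C = 0.6 * 0.0853 = 0.0512%

0.0512


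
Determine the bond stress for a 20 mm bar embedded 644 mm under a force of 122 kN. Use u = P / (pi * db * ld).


u = P / (pi * db * ld)
= 122 * 1000 / (pi * 20 * 644)
= 3.015 MPa

3.015


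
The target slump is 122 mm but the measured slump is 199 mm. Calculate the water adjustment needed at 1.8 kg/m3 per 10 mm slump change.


Difference = 122 - 199 = -77 mm
Water adjustment = -77 * 1.8 / 10 = -13.9 kg/m3

-13.9


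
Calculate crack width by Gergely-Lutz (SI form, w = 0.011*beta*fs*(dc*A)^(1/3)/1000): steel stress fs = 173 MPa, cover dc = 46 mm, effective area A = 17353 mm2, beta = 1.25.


w = 0.011 * beta * fs * (dc * A)^(1/3) / 1000
= 0.011 * 1.25 * 173 * (46 * 17353)^(1/3) / 1000
= 0.221 mm

0.221


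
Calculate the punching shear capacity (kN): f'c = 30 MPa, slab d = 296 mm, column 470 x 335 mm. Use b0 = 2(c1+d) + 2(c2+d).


b0 = 2*(470 + 296) + 2*(335 + 296) = 2794 mm
Vc = 0.33 * sqrt(30) * 2794 * 296 / 1000
= 1494.83 kN

1494.83


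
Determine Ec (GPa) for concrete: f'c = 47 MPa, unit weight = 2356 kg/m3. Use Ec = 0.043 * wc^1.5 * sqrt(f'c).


Ec = 0.043 * 2356^1.5 * sqrt(47) / 1000
= 33.71 GPa

33.71


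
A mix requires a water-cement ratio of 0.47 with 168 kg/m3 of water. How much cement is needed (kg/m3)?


Cement = water / (w/c)
= 168 / 0.47
= 357.4 kg/m3

357.4


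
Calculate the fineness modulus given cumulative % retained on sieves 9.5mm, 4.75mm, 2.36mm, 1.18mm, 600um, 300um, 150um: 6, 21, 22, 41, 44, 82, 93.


FM = sum(cumulative % retained) / 100
= 309 / 100
= 3.09

3.09


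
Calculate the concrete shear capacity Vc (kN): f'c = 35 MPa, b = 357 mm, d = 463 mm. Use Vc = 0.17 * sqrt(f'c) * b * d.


Vc = 0.17 * sqrt(35) * 357 * 463 / 1000
= 166.24 kN

166.24


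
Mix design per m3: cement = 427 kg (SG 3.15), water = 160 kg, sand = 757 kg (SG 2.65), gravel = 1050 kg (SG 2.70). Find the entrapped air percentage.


Vol cement = 427 / (3.15 * 1000) = 0.135556 m3
Vol water = 160 / 1000 = 0.16 m3
Vol sand = 757 / (2.65 * 1000) = 0.28566 m3
Vol gravel = 1050 / (2.70 * 1000) = 0.388889 m3
Total solid + water volume = 0.970105 m3
Air = (1 - 0.970105) * 100 = 2.99%

2.99


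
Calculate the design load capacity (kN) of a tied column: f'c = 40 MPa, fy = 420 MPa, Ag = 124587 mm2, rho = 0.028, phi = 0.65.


Ast = rho * Ag = 0.028 * 124587 = 3488.436 mm2
phi*Pn = 0.65 * 0.80 * (0.85 * 40 * (124587 - 3488.436) + 420 * 3488.436) / 1000
= 2902.9 kN

2902.9


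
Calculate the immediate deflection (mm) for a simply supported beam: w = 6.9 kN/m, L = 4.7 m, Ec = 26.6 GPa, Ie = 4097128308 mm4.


Convert: L = 4.7 m = 4700 mm, Ec = 26.6 GPa = 26600 MPa
delta = 5 * 6.9 * 4700^4 / (384 * 26600 * 4097128308)
= 0.4 mm

0.4


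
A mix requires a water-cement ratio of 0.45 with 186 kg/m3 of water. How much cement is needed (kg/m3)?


Cement = water / (w/c)
= 186 / 0.45
= 413.3 kg/m3

413.3


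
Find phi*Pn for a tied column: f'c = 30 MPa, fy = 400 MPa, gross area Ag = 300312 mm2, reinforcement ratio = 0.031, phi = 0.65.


Ast = rho * Ag = 0.031 * 300312 = 9309.672 mm2
phi*Pn = 0.65 * 0.80 * (0.85 * 30 * (300312 - 9309.672) + 400 * 9309.672) / 1000
= 5795.1 kN

5795.1


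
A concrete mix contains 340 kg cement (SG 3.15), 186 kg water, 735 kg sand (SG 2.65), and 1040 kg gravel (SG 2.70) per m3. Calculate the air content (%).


Vol cement = 340 / (3.15 * 1000) = 0.107937 m3
Vol water = 186 / 1000 = 0.186 m3
Vol sand = 735 / (2.65 * 1000) = 0.277358 m3
Vol gravel = 1040 / (2.70 * 1000) = 0.385185 m3
Total solid + water volume = 0.95648 m3
Air = (1 - 0.95648) * 100 = 4.35%

4.35


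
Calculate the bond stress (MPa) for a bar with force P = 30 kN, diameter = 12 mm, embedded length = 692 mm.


u = P / (pi * db * ld)
= 30 * 1000 / (pi * 12 * 692)
= 1.15 MPa

1.15


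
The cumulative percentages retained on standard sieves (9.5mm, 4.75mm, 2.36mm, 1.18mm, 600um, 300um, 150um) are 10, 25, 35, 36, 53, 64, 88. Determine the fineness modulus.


FM = sum(cumulative % retained) / 100
= 311 / 100
= 3.11

3.11


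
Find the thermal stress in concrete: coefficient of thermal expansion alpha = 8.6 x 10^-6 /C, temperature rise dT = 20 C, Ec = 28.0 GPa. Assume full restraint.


sigma = alpha * dT * Ec
= 8.6e-6 * 20 * 28.0 * 1000
= 4.816 MPa

4.816


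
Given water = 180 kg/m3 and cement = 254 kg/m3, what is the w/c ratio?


w/c = water / cement
w/c = 180 / 254 = 0.709

0.709


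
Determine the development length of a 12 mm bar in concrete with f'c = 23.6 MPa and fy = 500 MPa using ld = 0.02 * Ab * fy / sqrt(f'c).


Ab = pi * 12^2 / 4 = 113.097 mm2
ld = 0.02 * 113.097 * 500 / sqrt(23.6)
= 232.8 mm

232.8


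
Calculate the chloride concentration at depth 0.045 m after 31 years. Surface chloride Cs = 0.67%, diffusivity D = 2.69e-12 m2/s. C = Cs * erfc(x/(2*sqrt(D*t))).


t_seconds = 31 * 365.25 * 24 * 3600 = 978285600.0 s
arg = 0.045 / (2 * sqrt(2.69e-12 * 978285600.0))
= 0.4386
erfc(0.4386) = 0.5351
C = 0.67 * 0.5351 = 0.3585%

0.3585


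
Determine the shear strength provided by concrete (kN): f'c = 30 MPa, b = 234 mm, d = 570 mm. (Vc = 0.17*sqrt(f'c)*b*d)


Vc = 0.17 * sqrt(30) * 234 * 570 / 1000
= 124.19 kN

124.19


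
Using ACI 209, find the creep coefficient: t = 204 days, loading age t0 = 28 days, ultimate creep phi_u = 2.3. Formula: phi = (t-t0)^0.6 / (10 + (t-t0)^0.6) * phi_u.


dt = 204 - 28 = 176
phi = 176^0.6 / (10 + 176^0.6) * 2.3
= 1.587

1.587


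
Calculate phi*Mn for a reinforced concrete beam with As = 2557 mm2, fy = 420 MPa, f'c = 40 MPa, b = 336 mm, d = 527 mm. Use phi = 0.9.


a = As * fy / (0.85 * f'c * b)
= 2557 * 420 / (0.85 * 40 * 336)
= 94.0074 mm
Mn = As * fy * (d - a/2) / 10^6
= 515.4873 kN-m
phi*Mn = 0.9 * 515.4873 = 463.94 kN-m

463.94


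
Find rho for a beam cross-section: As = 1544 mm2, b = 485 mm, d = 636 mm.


rho = As / (b * d)
= 1544 / (485 * 636)
= 0.005

0.005


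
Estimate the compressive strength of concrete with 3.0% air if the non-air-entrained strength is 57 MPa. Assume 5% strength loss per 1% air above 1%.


Strength loss = (3.0 - 1) * 5 = 10.0%
f'c = 57 * (1 - 10.0/100)
= 51.3 MPa

51.3


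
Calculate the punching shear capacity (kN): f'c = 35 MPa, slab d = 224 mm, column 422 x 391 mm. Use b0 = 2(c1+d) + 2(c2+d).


b0 = 2*(422 + 224) + 2*(391 + 224) = 2522 mm
Vc = 0.33 * sqrt(35) * 2522 * 224 / 1000
= 1102.91 kN

1102.91


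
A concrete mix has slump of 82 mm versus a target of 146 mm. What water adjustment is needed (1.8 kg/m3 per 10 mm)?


Difference = 146 - 82 = 64 mm
Water adjustment = 64 * 1.8 / 10 = 11.5 kg/m3

11.5


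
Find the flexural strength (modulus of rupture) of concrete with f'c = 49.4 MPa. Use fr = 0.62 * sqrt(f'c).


fr = 0.62 * sqrt(49.4)
= 4.358 MPa

4.358


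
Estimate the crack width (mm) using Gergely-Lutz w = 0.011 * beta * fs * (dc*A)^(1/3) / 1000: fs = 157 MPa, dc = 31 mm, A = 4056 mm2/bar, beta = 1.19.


w = 0.011 * beta * fs * (dc * A)^(1/3) / 1000
= 0.011 * 1.19 * 157 * (31 * 4056)^(1/3) / 1000
= 0.103 mm

0.103


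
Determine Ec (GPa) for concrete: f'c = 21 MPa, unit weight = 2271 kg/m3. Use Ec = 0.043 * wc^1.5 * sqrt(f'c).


Ec = 0.043 * 2271^1.5 * sqrt(21) / 1000
= 21.33 GPa

21.33


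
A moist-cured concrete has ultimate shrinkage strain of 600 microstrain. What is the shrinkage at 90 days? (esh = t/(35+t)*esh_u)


esh(90) = 90 / (35 + 90) * 600
= 90 / 125 * 600
= 432.0 microstrain

432.0


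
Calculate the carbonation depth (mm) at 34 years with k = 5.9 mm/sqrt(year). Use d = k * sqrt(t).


depth = k * sqrt(t)
= 5.9 * sqrt(34)
= 34.4 mm

34.4


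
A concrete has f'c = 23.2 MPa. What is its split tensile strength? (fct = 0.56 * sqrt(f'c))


fct = 0.56 * sqrt(23.2)
= 0.56 * 4.817
= 2.697 MPa

2.697


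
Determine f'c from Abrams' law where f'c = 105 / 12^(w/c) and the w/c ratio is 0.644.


f'c = 105 / 12^0.644
= 105 / 4.954
= 21.19 MPa

21.19


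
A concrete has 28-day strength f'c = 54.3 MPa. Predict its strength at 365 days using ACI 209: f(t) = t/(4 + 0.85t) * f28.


f(365) = 365 / (4 + 0.85 * 365) * 54.3
= 365 / 314.25 * 54.3
= 63.07 MPa

63.07


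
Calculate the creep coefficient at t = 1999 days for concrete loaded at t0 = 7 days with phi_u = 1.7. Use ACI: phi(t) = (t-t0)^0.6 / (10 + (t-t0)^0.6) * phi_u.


dt = 1999 - 7 = 1992
phi = 1992^0.6 / (10 + 1992^0.6) * 1.7
= 1.539

1.539


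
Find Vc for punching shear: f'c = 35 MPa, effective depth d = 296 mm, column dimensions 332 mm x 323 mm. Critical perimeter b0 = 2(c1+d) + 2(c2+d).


b0 = 2*(332 + 296) + 2*(323 + 296) = 2494 mm
Vc = 0.33 * sqrt(35) * 2494 * 296 / 1000
= 1441.24 kN

1441.24


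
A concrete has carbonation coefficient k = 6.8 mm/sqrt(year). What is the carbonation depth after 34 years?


depth = k * sqrt(t)
= 6.8 * sqrt(34)
= 39.65 mm

39.65


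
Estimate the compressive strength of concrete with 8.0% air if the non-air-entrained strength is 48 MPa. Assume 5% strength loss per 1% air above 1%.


Strength loss = (8.0 - 1) * 5 = 35.0%
f'c = 48 * (1 - 35.0/100)
= 31.2 MPa

31.2


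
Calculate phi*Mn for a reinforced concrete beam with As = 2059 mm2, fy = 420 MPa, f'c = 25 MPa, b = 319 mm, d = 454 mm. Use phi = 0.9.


a = As * fy / (0.85 * f'c * b)
= 2059 * 420 / (0.85 * 25 * 319)
= 127.5722 mm
Mn = As * fy * (d - a/2) / 10^6
= 337.4492 kN-m
phi*Mn = 0.9 * 337.4492 = 303.7 kN-m

303.7


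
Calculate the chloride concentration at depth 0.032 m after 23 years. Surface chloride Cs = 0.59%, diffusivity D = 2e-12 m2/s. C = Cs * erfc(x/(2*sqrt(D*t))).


t_seconds = 23 * 365.25 * 24 * 3600 = 725824800.0 s
arg = 0.032 / (2 * sqrt(2e-12 * 725824800.0))
= 0.4199
erfc(0.4199) = 0.5526
C = 0.59 * 0.5526 = 0.326%

0.326


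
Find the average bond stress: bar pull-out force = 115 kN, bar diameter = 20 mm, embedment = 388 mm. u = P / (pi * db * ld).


u = P / (pi * db * ld)
= 115 * 1000 / (pi * 20 * 388)
= 4.717 MPa

4.717


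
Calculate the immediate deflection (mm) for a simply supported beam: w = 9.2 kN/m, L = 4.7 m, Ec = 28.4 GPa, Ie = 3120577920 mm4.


Convert: L = 4.7 m = 4700 mm, Ec = 28.4 GPa = 28400 MPa
delta = 5 * 9.2 * 4700^4 / (384 * 28400 * 3120577920)
= 0.66 mm

0.66


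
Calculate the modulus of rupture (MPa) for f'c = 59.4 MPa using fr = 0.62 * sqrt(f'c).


fr = 0.62 * sqrt(59.4)
= 4.778 MPa

4.778


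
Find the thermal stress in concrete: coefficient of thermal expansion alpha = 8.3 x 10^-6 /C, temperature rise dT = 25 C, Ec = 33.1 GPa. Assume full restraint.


sigma = alpha * dT * Ec
= 8.3e-6 * 25 * 33.1 * 1000
= 6.868 MPa

6.868


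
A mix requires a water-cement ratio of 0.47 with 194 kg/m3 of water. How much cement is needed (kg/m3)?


Cement = water / (w/c)
= 194 / 0.47
= 412.8 kg/m3

412.8


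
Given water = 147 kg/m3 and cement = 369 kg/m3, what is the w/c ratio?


w/c = water / cement
w/c = 147 / 369 = 0.398

0.398


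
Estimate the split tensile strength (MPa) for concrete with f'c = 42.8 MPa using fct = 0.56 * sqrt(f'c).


fct = 0.56 * sqrt(42.8)
= 0.56 * 6.542
= 3.664 MPa

3.664


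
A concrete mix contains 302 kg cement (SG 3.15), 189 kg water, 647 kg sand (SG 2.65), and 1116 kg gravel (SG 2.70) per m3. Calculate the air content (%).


Vol cement = 302 / (3.15 * 1000) = 0.095873 m3
Vol water = 189 / 1000 = 0.189 m3
Vol sand = 647 / (2.65 * 1000) = 0.244151 m3
Vol gravel = 1116 / (2.70 * 1000) = 0.413333 m3
Total solid + water volume = 0.942357 m3
Air = (1 - 0.942357) * 100 = 5.76%

5.76


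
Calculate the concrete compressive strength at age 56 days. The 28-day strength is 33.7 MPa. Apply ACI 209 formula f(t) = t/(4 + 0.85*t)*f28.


f(56) = 56 / (4 + 0.85 * 56) * 33.7
= 56 / 51.6 * 33.7
= 36.57 MPa

36.57


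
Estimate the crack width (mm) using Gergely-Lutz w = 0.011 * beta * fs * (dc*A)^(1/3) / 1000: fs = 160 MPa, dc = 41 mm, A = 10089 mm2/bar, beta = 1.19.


w = 0.011 * beta * fs * (dc * A)^(1/3) / 1000
= 0.011 * 1.19 * 160 * (41 * 10089)^(1/3) / 1000
= 0.156 mm

0.156


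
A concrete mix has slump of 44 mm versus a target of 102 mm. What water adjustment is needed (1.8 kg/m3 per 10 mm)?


Difference = 102 - 44 = 58 mm
Water adjustment = 58 * 1.8 / 10 = 10.4 kg/m3

10.4


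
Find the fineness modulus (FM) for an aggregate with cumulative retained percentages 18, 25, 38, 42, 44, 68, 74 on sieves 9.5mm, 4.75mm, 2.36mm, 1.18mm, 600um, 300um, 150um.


FM = sum(cumulative % retained) / 100
= 309 / 100
= 3.09

3.09


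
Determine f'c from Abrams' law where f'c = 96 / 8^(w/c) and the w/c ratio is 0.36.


f'c = 96 / 8^0.36
= 96 / 2.114
= 45.41 MPa

45.41


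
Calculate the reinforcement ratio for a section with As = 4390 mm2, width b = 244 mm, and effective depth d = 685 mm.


rho = As / (b * d)
= 4390 / (244 * 685)
= 0.0263

0.0263


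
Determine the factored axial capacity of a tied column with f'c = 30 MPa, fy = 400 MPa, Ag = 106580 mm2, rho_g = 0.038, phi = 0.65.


Ast = rho * Ag = 0.038 * 106580 = 4050.04 mm2
phi*Pn = 0.65 * 0.80 * (0.85 * 30 * (106580 - 4050.04) + 400 * 4050.04) / 1000
= 2201.96 kN

2201.96


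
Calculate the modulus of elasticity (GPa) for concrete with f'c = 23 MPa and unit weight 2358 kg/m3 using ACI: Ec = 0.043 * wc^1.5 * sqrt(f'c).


Ec = 0.043 * 2358^1.5 * sqrt(23) / 1000
= 23.61 GPa

23.61


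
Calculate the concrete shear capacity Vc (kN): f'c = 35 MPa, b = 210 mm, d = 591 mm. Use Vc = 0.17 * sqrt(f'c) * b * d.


Vc = 0.17 * sqrt(35) * 210 * 591 / 1000
= 124.82 kN

124.82


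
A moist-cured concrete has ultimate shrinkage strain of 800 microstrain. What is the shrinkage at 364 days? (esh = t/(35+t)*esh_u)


esh(364) = 364 / (35 + 364) * 800
= 364 / 399 * 800
= 729.8 microstrain

729.8


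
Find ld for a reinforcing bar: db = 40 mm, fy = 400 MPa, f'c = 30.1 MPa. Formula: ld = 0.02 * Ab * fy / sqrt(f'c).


Ab = pi * 40^2 / 4 = 1256.637 mm2
ld = 0.02 * 1256.637 * 400 / sqrt(30.1)
= 1832.4 mm

1832.4


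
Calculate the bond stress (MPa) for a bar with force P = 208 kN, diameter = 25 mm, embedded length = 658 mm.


u = P / (pi * db * ld)
= 208 * 1000 / (pi * 25 * 658)
= 4.025 MPa

4.025


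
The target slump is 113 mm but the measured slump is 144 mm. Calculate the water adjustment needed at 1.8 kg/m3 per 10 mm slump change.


Difference = 113 - 144 = -31 mm
Water adjustment = -31 * 1.8 / 10 = -5.6 kg/m3

-5.6


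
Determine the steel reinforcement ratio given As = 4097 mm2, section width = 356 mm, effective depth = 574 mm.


rho = As / (b * d)
= 4097 / (356 * 574)
= 0.02

0.02


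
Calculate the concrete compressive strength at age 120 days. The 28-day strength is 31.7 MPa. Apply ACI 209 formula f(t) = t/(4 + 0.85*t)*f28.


f(120) = 120 / (4 + 0.85 * 120) * 31.7
= 120 / 106.0 * 31.7
= 35.89 MPa

35.89


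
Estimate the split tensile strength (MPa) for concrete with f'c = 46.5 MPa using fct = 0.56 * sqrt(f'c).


fct = 0.56 * sqrt(46.5)
= 0.56 * 6.819
= 3.819 MPa

3.819


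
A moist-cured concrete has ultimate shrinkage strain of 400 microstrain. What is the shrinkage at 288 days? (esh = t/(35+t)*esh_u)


esh(288) = 288 / (35 + 288) * 400
= 288 / 323 * 400
= 356.7 microstrain

356.7


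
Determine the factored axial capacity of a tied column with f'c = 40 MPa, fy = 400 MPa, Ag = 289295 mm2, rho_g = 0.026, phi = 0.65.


Ast = rho * Ag = 0.026 * 289295 = 7521.67 mm2
phi*Pn = 0.65 * 0.80 * (0.85 * 40 * (289295 - 7521.67) + 400 * 7521.67) / 1000
= 6546.26 kN

6546.26


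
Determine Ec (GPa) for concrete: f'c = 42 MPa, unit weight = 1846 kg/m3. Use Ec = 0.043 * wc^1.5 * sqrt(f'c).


Ec = 0.043 * 1846^1.5 * sqrt(42) / 1000
= 22.1 GPa

22.1


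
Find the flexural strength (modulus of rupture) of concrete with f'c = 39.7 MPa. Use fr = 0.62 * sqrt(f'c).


fr = 0.62 * sqrt(39.7)
= 3.906 MPa

3.906


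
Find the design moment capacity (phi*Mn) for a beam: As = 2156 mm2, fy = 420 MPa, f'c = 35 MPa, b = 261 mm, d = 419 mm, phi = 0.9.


a = As * fy / (0.85 * f'c * b)
= 2156 * 420 / (0.85 * 35 * 261)
= 116.6193 mm
Mn = As * fy * (d - a/2) / 10^6
= 326.6123 kN-m
phi*Mn = 0.9 * 326.6123 = 293.95 kN-m

293.95


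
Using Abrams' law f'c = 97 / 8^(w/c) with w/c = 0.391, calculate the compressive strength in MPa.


f'c = 97 / 8^0.391
= 97 / 2.255
= 43.02 MPa

43.02


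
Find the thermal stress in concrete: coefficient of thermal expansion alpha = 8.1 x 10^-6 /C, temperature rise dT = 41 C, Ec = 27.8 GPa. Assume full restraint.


sigma = alpha * dT * Ec
= 8.1e-6 * 41 * 27.8 * 1000
= 9.232 MPa

9.232


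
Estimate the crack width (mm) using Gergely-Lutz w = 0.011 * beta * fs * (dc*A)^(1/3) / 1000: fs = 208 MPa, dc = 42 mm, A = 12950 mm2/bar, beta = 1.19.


w = 0.011 * beta * fs * (dc * A)^(1/3) / 1000
= 0.011 * 1.19 * 208 * (42 * 12950)^(1/3) / 1000
= 0.222 mm

0.222


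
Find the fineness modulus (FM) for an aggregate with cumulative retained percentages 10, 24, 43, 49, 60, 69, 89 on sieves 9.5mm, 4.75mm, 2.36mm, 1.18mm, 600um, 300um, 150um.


FM = sum(cumulative % retained) / 100
= 344 / 100
= 3.44

3.44


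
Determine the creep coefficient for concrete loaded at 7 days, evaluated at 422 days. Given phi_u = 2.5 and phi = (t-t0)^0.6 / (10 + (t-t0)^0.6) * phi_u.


dt = 422 - 7 = 415
phi = 415^0.6 / (10 + 415^0.6) * 2.5
= 1.971

1.971


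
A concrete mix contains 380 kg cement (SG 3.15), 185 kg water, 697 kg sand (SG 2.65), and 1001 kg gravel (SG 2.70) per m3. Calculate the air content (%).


Vol cement = 380 / (3.15 * 1000) = 0.120635 m3
Vol water = 185 / 1000 = 0.185 m3
Vol sand = 697 / (2.65 * 1000) = 0.263019 m3
Vol gravel = 1001 / (2.70 * 1000) = 0.370741 m3
Total solid + water volume = 0.939395 m3
Air = (1 - 0.939395) * 100 = 6.06%

6.06


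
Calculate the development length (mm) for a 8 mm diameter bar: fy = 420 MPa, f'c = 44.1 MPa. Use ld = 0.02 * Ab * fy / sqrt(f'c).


Ab = pi * 8^2 / 4 = 50.265 mm2
ld = 0.02 * 50.265 * 420 / sqrt(44.1)
= 63.6 mm

63.6


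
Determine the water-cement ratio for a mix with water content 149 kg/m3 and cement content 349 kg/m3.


w/c = water / cement
w/c = 149 / 349 = 0.427

0.427


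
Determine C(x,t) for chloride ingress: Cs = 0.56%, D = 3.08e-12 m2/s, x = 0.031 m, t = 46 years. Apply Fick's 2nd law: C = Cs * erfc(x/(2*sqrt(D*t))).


t_seconds = 46 * 365.25 * 24 * 3600 = 1451649600.0 s
arg = 0.031 / (2 * sqrt(3.08e-12 * 1451649600.0))
= 0.2318
erfc(0.2318) = 0.743
C = 0.56 * 0.743 = 0.4161%

0.4161


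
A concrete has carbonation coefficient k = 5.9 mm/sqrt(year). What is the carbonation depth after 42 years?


depth = k * sqrt(t)
= 5.9 * sqrt(42)
= 38.24 mm

38.24


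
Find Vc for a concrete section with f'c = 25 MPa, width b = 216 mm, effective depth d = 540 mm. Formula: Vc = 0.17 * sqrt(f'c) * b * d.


Vc = 0.17 * sqrt(25) * 216 * 540 / 1000
= 99.14 kN

99.14


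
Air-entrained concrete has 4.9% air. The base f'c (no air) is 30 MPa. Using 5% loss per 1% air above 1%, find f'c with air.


Strength loss = (4.9 - 1) * 5 = 19.5%
f'c = 30 * (1 - 19.5/100)
= 24.15 MPa

24.15


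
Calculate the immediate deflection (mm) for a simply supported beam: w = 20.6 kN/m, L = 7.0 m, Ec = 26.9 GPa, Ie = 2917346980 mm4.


Convert: L = 7.0 m = 7000 mm, Ec = 26.9 GPa = 26900 MPa
delta = 5 * 20.6 * 7000^4 / (384 * 26900 * 2917346980)
= 8.21 mm

8.21


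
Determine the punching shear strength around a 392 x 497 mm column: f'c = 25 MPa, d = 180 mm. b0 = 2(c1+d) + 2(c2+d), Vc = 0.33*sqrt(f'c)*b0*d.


b0 = 2*(392 + 180) + 2*(497 + 180) = 2498 mm
Vc = 0.33 * sqrt(25) * 2498 * 180 / 1000
= 741.91 kN

741.91


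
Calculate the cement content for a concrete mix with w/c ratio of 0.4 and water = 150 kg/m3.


Cement = water / (w/c)
= 150 / 0.4
= 375.0 kg/m3

375.0


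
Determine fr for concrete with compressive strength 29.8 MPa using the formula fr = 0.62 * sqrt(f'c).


fr = 0.62 * sqrt(29.8)
= 3.385 MPa

3.385


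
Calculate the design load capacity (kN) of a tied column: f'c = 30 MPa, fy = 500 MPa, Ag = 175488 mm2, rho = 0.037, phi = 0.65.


Ast = rho * Ag = 0.037 * 175488 = 6493.056 mm2
phi*Pn = 0.65 * 0.80 * (0.85 * 30 * (175488 - 6493.056) + 500 * 6493.056) / 1000
= 3929.07 kN

3929.07


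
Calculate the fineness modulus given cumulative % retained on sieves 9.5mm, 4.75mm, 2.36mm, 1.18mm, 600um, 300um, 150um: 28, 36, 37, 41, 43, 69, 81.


FM = sum(cumulative % retained) / 100
= 335 / 100
= 3.35

3.35


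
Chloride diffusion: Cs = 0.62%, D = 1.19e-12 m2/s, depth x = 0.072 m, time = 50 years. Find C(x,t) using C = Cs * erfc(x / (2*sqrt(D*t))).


t_seconds = 50 * 365.25 * 24 * 3600 = 1577880000.0 s
arg = 0.072 / (2 * sqrt(1.19e-12 * 1577880000.0))
= 0.8308
erfc(0.8308) = 0.24
C = 0.62 * 0.24 = 0.1488%

0.1488


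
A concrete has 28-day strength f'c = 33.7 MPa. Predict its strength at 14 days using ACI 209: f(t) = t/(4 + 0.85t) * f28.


f(14) = 14 / (4 + 0.85 * 14) * 33.7
= 14 / 15.9 * 33.7
= 29.67 MPa

29.67


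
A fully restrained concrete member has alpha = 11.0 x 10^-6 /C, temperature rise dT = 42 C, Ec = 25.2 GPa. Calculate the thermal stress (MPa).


sigma = alpha * dT * Ec
= 11.0e-6 * 42 * 25.2 * 1000
= 11.642 MPa

11.642


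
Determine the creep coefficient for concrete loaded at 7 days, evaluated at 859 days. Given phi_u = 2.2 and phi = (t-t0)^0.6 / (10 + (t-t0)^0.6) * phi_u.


dt = 859 - 7 = 852
phi = 852^0.6 / (10 + 852^0.6) * 2.2
= 1.873

1.873


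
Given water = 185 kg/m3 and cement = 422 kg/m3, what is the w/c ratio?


w/c = water / cement
w/c = 185 / 422 = 0.438

0.438


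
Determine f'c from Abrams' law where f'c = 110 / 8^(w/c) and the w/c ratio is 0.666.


f'c = 110 / 8^0.666
= 110 / 3.994
= 27.54 MPa

27.54


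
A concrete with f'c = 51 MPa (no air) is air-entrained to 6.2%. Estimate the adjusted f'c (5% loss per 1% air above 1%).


Strength loss = (6.2 - 1) * 5 = 26.0%
f'c = 51 * (1 - 26.0/100)
= 37.74 MPa

37.74


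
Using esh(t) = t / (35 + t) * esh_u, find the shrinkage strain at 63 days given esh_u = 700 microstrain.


esh(63) = 63 / (35 + 63) * 700
= 63 / 98 * 700
= 450.0 microstrain

450.0


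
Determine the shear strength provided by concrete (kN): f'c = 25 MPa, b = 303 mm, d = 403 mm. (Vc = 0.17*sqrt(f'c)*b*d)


Vc = 0.17 * sqrt(25) * 303 * 403 / 1000
= 103.79 kN

103.79


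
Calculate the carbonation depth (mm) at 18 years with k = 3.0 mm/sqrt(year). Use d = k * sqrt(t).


depth = k * sqrt(t)
= 3.0 * sqrt(18)
= 12.73 mm

12.73


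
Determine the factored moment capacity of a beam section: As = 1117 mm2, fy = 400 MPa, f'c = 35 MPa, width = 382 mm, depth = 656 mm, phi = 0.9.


a = As * fy / (0.85 * f'c * b)
= 1117 * 400 / (0.85 * 35 * 382)
= 39.3154 mm
Mn = As * fy * (d - a/2) / 10^6
= 284.3177 kN-m
phi*Mn = 0.9 * 284.3177 = 255.89 kN-m

255.89


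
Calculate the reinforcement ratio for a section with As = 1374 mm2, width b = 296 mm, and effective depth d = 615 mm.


rho = As / (b * d)
= 1374 / (296 * 615)
= 0.0075

0.0075


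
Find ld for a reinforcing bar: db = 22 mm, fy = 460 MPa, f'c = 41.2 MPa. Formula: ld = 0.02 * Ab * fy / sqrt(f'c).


Ab = pi * 22^2 / 4 = 380.133 mm2
ld = 0.02 * 380.133 * 460 / sqrt(41.2)
= 544.8 mm

544.8


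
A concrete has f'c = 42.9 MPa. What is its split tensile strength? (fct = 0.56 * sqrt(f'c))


fct = 0.56 * sqrt(42.9)
= 0.56 * 6.55
= 3.668 MPa

3.668


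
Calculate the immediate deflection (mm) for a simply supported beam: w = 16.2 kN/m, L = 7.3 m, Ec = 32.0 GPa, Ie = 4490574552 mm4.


Convert: L = 7.3 m = 7300 mm, Ec = 32.0 GPa = 32000 MPa
delta = 5 * 16.2 * 7300^4 / (384 * 32000 * 4490574552)
= 4.17 mm

4.17


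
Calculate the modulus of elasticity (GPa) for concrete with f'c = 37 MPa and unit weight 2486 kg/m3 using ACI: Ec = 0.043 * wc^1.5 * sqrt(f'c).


Ec = 0.043 * 2486^1.5 * sqrt(37) / 1000
= 32.42 GPa

32.42


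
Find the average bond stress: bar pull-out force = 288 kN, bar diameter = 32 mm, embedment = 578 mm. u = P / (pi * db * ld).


u = P / (pi * db * ld)
= 288 * 1000 / (pi * 32 * 578)
= 4.956 MPa

4.956


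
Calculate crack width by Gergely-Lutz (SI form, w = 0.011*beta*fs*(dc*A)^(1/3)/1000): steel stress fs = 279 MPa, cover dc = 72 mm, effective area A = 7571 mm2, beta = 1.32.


w = 0.011 * beta * fs * (dc * A)^(1/3) / 1000
= 0.011 * 1.32 * 279 * (72 * 7571)^(1/3) / 1000
= 0.331 mm

0.331


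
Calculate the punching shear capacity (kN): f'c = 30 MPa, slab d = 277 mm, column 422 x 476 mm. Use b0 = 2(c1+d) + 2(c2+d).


b0 = 2*(422 + 277) + 2*(476 + 277) = 2904 mm
Vc = 0.33 * sqrt(30) * 2904 * 277 / 1000
= 1453.95 kN

1453.95


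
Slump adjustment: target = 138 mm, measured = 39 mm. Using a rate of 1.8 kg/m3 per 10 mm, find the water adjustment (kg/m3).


Difference = 138 - 39 = 99 mm
Water adjustment = 99 * 1.8 / 10 = 17.8 kg/m3

17.8
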